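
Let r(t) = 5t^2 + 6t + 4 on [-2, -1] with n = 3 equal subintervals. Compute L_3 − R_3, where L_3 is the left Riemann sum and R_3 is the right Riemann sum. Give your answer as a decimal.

3

L_3 ≈ 8.2592593.
R_3 ≈ 5.2592593.
L_3 − R_3 = 3.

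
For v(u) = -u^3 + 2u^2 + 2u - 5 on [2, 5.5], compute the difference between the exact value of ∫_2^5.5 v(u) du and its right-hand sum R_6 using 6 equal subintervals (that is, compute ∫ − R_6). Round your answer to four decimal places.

30.6746

Exact integral: ∫_2^5.5 v(u) du ≈ -110.432292.
R_6 ≈ -141.106916.
Error ≈ -110.432292 − (-141.106916) ≈ 30.6746.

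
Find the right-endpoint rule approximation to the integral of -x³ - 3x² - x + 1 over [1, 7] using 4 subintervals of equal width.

Δx = (7 − 1)/4 = 1.5.
Right endpoints: 2.5, 4, 5.5, 7.
f(2.5) = -35.875, f(4) = -115, f(5.5) = -261.625, f(7) = -496.
Sum = Δx · [f(2.5) + f(4) + f(5.5) + f(7)].
Sum = -1362.75.

-1362.75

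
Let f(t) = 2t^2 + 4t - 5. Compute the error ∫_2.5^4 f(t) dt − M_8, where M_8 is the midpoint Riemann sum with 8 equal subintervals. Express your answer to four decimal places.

Exact integral: ∫_2.5^4 f(t) dt = 44.25.
M_8 ≈ 44.241211.
Error ≈ 44.25 − 44.241211 ≈ 0.0088.

0.0088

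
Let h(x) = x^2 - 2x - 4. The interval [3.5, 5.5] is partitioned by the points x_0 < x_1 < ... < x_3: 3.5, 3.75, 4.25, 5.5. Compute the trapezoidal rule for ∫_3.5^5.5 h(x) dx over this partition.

15.515625

Subinterval widths: 0.25, 0.5, 1.25.
h(3.5) = 1.25, h(3.75) = 2.5625, h(4.25) = 5.5625, h(5.5) = 15.25.
On each subinterval the trapezoid contributes (Δx_i/2)·[h(x_{i-1}) + h(x_i)].
Sum = 15.515625.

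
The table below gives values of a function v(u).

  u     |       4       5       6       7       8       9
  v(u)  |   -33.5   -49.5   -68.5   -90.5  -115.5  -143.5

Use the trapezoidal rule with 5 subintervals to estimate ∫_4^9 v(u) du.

Δu = 1.
T_5 = (1/2)·[(-33.5) + 2·(-49.5) + 2·(-68.5) + 2·(-90.5) + 2·(-115.5) + (-143.5)] = -412.5.

-412.5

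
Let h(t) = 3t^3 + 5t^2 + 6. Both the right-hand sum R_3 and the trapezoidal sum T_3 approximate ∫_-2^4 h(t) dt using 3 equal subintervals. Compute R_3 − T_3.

R_3 = 668.
T_3 = 392.
R_3 − T_3 = 276.

276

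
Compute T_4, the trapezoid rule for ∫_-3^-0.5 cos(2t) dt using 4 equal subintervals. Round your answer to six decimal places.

Δt = (-0.5 − (-3))/4 = 0.625.
f(-3) ≈ 0.960170, f(-2.375) ≈ 0.037602, f(-1.75) ≈ -0.936457, f(-1.125) ≈ -0.628174, f(-0.5) ≈ 0.540302.
T_4 = (Δt/2)·[f(t_0) + 2f(t_1) + 2f(t_2) + 2f(t_3) + f(t_4)].
Sum ≈ -0.485495.

-0.485495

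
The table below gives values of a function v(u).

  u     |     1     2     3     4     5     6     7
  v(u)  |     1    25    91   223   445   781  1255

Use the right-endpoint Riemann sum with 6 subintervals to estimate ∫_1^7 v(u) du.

Δu = 1.
Sum = 1·[25 + 91 + 223 + 445 + 781 + 1255] = 2820.

2820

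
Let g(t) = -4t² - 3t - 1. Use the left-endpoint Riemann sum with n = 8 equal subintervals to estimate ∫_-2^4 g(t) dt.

Δt = (4 − (-2))/8 = 0.75.
Left endpoints: -2, -1.25, -0.5, 0.25, 1, 1.75, 2.5, 3.25.
g(-2) = -11, g(-1.25) = -3.5, g(-0.5) = -0.5, g(0.25) = -2, g(1) = -8, g(1.75) = -18.5, g(2.5) = -33.5, g(3.25) = -53.
Sum = Δt · [g(-2) + g(-1.25) + g(-0.5) + ...].
Sum = -97.5.

-97.5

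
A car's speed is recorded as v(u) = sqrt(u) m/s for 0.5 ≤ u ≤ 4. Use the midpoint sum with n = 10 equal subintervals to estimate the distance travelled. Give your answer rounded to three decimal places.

Δu = (4 − 0.5)/10 = 0.35.
Midpoints: 0.675, 1.025, 1.375, 1.725, 2.075, 2.425, 2.775, 3.125, 3.475, 3.825.
v(0.675) ≈ 0.822, v(1.025) ≈ 1.012, v(1.375) ≈ 1.173, v(1.725) ≈ 1.313, v(2.075) ≈ 1.440, v(2.425) ≈ 1.557, v(2.775) ≈ 1.666, v(3.125) ≈ 1.768, v(3.475) ≈ 1.864, v(3.825) ≈ 1.956.
Sum = Δu · [v(0.675) + v(1.025) + v(1.375) + ...].
Sum ≈ 5.100.

5.100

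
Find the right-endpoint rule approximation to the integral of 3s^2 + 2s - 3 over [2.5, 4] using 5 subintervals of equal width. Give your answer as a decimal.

Δs = (4 − 2.5)/5 = 0.3.
Right endpoints: 2.8, 3.1, 3.4, 3.7, 4.
f(2.8) = 26.12, f(3.1) = 32.03, f(3.4) = 38.48, f(3.7) = 45.47, f(4) = 53.
Sum = Δs · [f(2.8) + f(3.1) + f(3.4) + f(3.7) + f(4)].
Sum = 58.53.

58.53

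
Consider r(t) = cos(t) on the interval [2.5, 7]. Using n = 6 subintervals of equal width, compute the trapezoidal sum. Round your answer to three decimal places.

Δt = (7 − 2.5)/6 = 0.75.
r(2.5) ≈ -0.801, r(3.25) ≈ -0.994, r(4) ≈ -0.654, r(4.75) ≈ 0.038, r(5.5) ≈ 0.709, r(6.25) ≈ 0.999, r(7) ≈ 0.754.
T_6 = (Δt/2)·[r(t_0) + 2r(t_1) + ... + 2r(t_{5}) + r(t_6)].
Sum ≈ 0.056.

0.056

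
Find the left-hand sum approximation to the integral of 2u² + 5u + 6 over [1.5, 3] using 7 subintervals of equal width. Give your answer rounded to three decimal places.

39.398

Δu = (3 − 1.5)/7 = 3/14.
Left endpoints: 1.5, 12/7, 27/14, 15/7, 33/14, 18/7, 39/14.
f(1.5) = 18, f(12/7) = 1002/49, f(27/14) = 1131/49, f(15/7) = 1269/49, f(33/14) = 1416/49, f(18/7) = 1572/49, f(39/14) = 1737/49.
Sum = Δu · [f(1.5) + f(12/7) + f(27/14) + ...].
Sum ≈ 39.398.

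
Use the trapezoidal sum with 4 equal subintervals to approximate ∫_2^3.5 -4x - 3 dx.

Δx = (3.5 − 2)/4 = 0.375.
f(2) = -11, f(2.375) = -12.5, f(2.75) = -14, f(3.125) = -15.5, f(3.5) = -17.
T_4 = (Δx/2)·[f(x_0) + 2f(x_1) + 2f(x_2) + 2f(x_3) + f(x_4)].
Sum = -21.

-21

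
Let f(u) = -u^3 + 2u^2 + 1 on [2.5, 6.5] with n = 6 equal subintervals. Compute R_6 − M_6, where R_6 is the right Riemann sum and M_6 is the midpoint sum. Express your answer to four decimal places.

R_6 ≈ -325.574074.
M_6 ≈ -258.129630.
R_6 − M_6 ≈ -67.4444.

-67.4444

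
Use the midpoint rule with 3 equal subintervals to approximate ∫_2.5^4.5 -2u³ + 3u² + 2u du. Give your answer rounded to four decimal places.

Δu = (4.5 − 2.5)/3 = 2/3.
Midpoints: 17/6, 3.5, 25/6.
f(17/6) = -425/27, f(3.5) = -42, f(25/6) = -2275/27.
Sum = Δu · [f(17/6) + f(3.5) + f(25/6)].
Sum ≈ -94.6667.

-94.6667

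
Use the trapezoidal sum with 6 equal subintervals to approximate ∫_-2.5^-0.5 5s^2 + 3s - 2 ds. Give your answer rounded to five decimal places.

Δs = (-0.5 − (-2.5))/6 = 1/3.
f(-2.5) = 21.75, f(-13/6) = 539/36, f(-11/6) = 335/36, f(-1.5) = 4.75, f(-7/6) = 47/36, f(-5/6) = -37/36, f(-0.5) = -2.25.
T_6 = (Δs/2)·[f(s_0) + 2f(s_1) + ... + 2f(s_{5}) + f(s_6)].
Sum ≈ 13.01852.

13.01852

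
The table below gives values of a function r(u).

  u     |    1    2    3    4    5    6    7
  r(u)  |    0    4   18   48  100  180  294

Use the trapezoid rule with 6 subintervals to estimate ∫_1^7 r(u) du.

Δu = 1.
T_6 = (1/2)·[0 + 2·4 + 2·18 + 2·48 + 2·100 + 2·180 + 294] = 497.

497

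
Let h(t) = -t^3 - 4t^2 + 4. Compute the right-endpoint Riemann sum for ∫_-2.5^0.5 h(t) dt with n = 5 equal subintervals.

3.045

Δt = (0.5 − (-2.5))/5 = 0.6.
Right endpoints: -1.9, -1.3, -0.7, -0.1, 0.5.
h(-1.9) = -3.581, h(-1.3) = -0.563, h(-0.7) = 2.383, h(-0.1) = 3.961, h(0.5) = 2.875.
Sum = Δt · [h(-1.9) + h(-1.3) + h(-0.7) + h(-0.1) + h(0.5)].
Sum = 3.045.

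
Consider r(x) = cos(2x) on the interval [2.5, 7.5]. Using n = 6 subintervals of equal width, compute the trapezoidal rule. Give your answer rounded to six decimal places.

0.609119

Δx = (7.5 − 2.5)/6 = 5/6.
r(2.5) ≈ 0.283662, r(10/3) ≈ 0.927368, r(25/6) ≈ -0.461204, r(5) ≈ -0.839072, r(35/6) ≈ 0.621842, r(20/3) ≈ 0.720022, r(7.5) ≈ -0.759688.
T_6 = (Δx/2)·[r(x_0) + 2r(x_1) + ... + 2r(x_{5}) + r(x_6)].
Sum ≈ 0.609119.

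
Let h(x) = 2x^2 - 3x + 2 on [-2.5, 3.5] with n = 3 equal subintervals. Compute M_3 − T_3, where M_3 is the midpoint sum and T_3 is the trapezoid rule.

-12

M_3 = 38.
T_3 = 50.
M_3 − T_3 = -12.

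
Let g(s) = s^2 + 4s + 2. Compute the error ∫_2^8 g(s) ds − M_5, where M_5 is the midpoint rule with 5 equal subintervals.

Exact integral: ∫_2^8 g(s) ds = 300.
M_5 = 299.28.
Error = 300 − 299.28 = 0.72.

0.72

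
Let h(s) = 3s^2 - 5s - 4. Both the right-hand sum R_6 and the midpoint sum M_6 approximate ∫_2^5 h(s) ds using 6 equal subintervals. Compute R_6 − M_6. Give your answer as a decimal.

12.5625

R_6 = 64.875.
M_6 = 52.3125.
R_6 − M_6 = 12.5625.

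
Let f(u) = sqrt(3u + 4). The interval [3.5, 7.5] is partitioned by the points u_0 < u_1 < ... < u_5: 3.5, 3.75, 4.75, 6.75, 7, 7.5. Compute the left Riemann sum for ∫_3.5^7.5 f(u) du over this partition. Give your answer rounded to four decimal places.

Subinterval widths: 0.25, 1, 2, 0.25, 0.5.
Left endpoints: 3.5, 3.75, 4.75, 6.75, 7.
f(3.5) ≈ 3.8079, f(3.75) ≈ 3.9051, f(4.75) ≈ 4.2720, f(6.75) ≈ 4.9244, f(7) ≈ 5.0000.
Sum = Σ Δu_i · f(u_i).
Sum ≈ 17.1322.

17.1322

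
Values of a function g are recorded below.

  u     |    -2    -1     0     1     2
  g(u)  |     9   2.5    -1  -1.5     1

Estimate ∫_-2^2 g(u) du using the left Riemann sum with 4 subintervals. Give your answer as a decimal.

9

Δu = 1.
Sum = 1·[9 + 2.5 + (-1) + (-1.5)] = 9.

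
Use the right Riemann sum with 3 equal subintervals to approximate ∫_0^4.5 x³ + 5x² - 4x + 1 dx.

Δx = (4.5 − 0)/3 = 1.5.
Right endpoints: 1.5, 3, 4.5.
f(1.5) = 9.625, f(3) = 61, f(4.5) = 175.375.
Sum = Δx · [f(1.5) + f(3) + f(4.5)].
Sum = 369.

369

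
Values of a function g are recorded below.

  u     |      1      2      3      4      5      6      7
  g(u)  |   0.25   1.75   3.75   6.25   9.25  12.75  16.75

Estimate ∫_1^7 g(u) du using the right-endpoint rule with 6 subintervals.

50.5

Δu = 1.
Sum = 1·[1.75 + 3.75 + 6.25 + 9.25 + 12.75 + 16.75] = 50.5.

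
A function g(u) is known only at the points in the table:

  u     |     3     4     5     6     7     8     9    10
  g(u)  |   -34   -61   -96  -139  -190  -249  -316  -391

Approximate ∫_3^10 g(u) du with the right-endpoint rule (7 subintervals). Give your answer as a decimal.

Δu = 1.
Sum = 1·[(-61) + (-96) + (-139) + (-190) + (-249) + (-316) + (-391)] = -1442.

-1442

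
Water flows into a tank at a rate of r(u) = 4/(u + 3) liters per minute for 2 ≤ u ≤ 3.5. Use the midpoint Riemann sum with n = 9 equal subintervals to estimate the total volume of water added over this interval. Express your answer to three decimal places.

1.049

Δu = (3.5 − 2)/9 = 1/6.
Midpoints: 25/12, 2.25, 29/12, 31/12, 2.75, 35/12, 37/12, 3.25, 41/12.
r(25/12) = 48/61, r(2.25) = 16/21, r(29/12) = 48/65, r(31/12) = 48/67, r(2.75) = 16/23, r(35/12) = 48/71, r(37/12) = 48/73, r(3.25) = 0.64, r(41/12) = 48/77.
Sum = Δu · [r(25/12) + r(2.25) + r(29/12) + ...].
Sum ≈ 1.049.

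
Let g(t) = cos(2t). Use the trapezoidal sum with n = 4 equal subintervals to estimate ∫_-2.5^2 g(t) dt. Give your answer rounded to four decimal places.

-0.4612

Δt = (2 − (-2.5))/4 = 1.125.
g(-2.5) ≈ 0.2837, g(-1.375) ≈ -0.9243, g(-0.25) ≈ 0.8776, g(0.875) ≈ -0.1782, g(2) ≈ -0.6536.
T_4 = (Δt/2)·[g(t_0) + 2g(t_1) + 2g(t_2) + 2g(t_3) + g(t_4)].
Sum ≈ -0.4612.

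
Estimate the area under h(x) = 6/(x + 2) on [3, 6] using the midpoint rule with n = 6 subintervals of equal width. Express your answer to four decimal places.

2.8185

Δx = (6 − 3)/6 = 0.5.
Midpoints: 3.25, 3.75, 4.25, 4.75, 5.25, 5.75.
h(3.25) = 8/7, h(3.75) = 24/23, h(4.25) = 0.96, h(4.75) = 8/9, h(5.25) = 24/29, h(5.75) = 24/31.
Sum = Δx · [h(3.25) + h(3.75) + h(4.25) + ...].
Sum ≈ 2.8185.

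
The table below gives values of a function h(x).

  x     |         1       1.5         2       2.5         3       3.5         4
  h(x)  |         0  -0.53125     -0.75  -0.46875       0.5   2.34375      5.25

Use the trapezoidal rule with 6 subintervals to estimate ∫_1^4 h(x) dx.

Δx = 0.5.
T_6 = (0.5/2)·[0 + 2·(-0.53125) + 2·(-0.75) + 2·(-0.46875) + 2·0.5 + 2·2.34375 + 5.25] = 1.859375.

1.859375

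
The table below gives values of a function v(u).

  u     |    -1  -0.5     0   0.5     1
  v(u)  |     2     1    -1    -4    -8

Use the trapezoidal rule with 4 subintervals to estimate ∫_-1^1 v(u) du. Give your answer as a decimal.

Δu = 0.5.
T_4 = (0.5/2)·[2 + 2·1 + 2·(-1) + 2·(-4) + (-8)] = -3.5.

-3.5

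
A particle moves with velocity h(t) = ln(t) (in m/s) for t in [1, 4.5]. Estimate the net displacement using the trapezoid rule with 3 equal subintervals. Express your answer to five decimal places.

Δt = (4.5 − 1)/3 = 7/6.
h(1) ≈ 0.00000, h(13/6) ≈ 0.77319, h(10/3) ≈ 1.20397, h(4.5) ≈ 1.50408.
T_3 = (Δt/2)·[h(t_0) + 2h(t_1) + 2h(t_2) + h(t_3)].
Sum ≈ 3.18407.

3.18407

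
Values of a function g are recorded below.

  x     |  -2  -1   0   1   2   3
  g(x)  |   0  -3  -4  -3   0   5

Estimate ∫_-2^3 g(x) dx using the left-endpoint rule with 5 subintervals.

Δx = 1.
Sum = 1·[0 + (-3) + (-4) + (-3) + 0] = -10.

-10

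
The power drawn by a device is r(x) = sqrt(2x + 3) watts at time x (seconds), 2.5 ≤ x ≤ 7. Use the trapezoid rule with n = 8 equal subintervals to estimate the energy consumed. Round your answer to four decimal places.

15.8189

Δx = (7 − 2.5)/8 = 0.5625.
r(2.5) ≈ 2.8284, r(3.0625) ≈ 3.0208, r(3.625) ≈ 3.2016, r(4.1875) ≈ 3.3727, r(4.75) ≈ 3.5355, r(5.3125) ≈ 3.6912, r(5.875) ≈ 3.8406, r(6.4375) ≈ 3.9843, r(7) ≈ 4.1231.
T_8 = (Δx/2)·[r(x_0) + 2r(x_1) + ... + 2r(x_{7}) + r(x_8)].
Sum ≈ 15.8189.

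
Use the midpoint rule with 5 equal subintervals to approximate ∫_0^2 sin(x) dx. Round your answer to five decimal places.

1.42563

Δx = (2 − 0)/5 = 0.4.
Midpoints: 0.2, 0.6, 1, 1.4, 1.8.
f(0.2) ≈ 0.19867, f(0.6) ≈ 0.56464, f(1) ≈ 0.84147, f(1.4) ≈ 0.98545, f(1.8) ≈ 0.97385.
Sum = Δx · [f(0.2) + f(0.6) + f(1) + f(1.4) + f(1.8)].
Sum ≈ 1.42563.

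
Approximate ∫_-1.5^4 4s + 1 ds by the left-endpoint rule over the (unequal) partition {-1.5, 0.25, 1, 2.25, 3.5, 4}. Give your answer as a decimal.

Subinterval widths: 1.75, 0.75, 1.25, 1.25, 0.5.
Left endpoints: -1.5, 0.25, 1, 2.25, 3.5.
f(-1.5) = -5, f(0.25) = 2, f(1) = 5, f(2.25) = 10, f(3.5) = 15.
Sum = Σ Δs_i · f(s_i).
Sum = 19.

19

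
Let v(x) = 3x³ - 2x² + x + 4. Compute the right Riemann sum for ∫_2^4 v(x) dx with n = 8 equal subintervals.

Δx = (4 − 2)/8 = 0.25.
Right endpoints: 2.25, 2.5, 2.75, 3, 3.25, 3.5, 3.75, 4.
v(2.25) = 30.296875, v(2.5) = 40.875, v(2.75) = 54.015625, v(3) = 70, v(3.25) = 89.109375, v(3.5) = 111.625, v(3.75) = 137.828125, v(4) = 168.
Sum = Δx · [v(2.25) + v(2.5) + v(2.75) + ...].
Sum = 175.4375.

175.4375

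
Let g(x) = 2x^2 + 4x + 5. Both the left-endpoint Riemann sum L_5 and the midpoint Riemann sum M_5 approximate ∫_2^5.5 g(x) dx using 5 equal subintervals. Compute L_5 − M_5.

L_5 = 152.88.
M_5 = 175.2975.
L_5 − M_5 = -22.4175.

-22.4175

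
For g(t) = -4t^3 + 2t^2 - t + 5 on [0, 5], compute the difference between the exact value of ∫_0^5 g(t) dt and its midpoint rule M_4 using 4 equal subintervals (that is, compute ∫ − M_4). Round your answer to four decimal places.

Exact integral: ∫_0^5 g(t) dt ≈ -529.166667.
M_4 = -510.9375.
Error ≈ -529.166667 − (-510.9375) ≈ -18.2292.

-18.2292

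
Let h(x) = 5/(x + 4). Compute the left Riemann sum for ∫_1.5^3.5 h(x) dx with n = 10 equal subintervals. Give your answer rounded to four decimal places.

1.5753

Δx = (3.5 − 1.5)/10 = 0.2.
Left endpoints: 1.5, 1.7, 1.9, 2.1, 2.3, 2.5, 2.7, 2.9, 3.1, 3.3.
h(1.5) = 10/11, h(1.7) = 50/57, h(1.9) = 50/59, h(2.1) = 50/61, h(2.3) = 50/63, h(2.5) = 10/13, h(2.7) = 50/67, h(2.9) = 50/69, h(3.1) = 50/71, h(3.3) = 50/73.
Sum = Δx · [h(1.5) + h(1.7) + h(1.9) + ...].
Sum ≈ 1.5753.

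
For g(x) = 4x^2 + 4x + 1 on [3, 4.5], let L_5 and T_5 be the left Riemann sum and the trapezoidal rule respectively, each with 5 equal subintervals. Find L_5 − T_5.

L_5 = 101.94.
T_5 = 109.59.
L_5 − T_5 = -7.65.

-7.65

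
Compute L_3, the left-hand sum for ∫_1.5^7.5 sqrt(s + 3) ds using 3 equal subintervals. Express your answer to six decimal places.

Δs = (7.5 − 1.5)/3 = 2.
Left endpoints: 1.5, 3.5, 5.5.
f(1.5) ≈ 2.121320, f(3.5) ≈ 2.549510, f(5.5) ≈ 2.915476.
Sum = Δs · [f(1.5) + f(3.5) + f(5.5)].
Sum ≈ 15.172612.

15.172612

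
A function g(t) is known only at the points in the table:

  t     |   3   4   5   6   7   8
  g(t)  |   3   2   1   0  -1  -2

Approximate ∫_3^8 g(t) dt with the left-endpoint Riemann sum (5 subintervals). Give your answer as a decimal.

Δt = 1.
Sum = 1·[3 + 2 + 1 + 0 + (-1)] = 5.

5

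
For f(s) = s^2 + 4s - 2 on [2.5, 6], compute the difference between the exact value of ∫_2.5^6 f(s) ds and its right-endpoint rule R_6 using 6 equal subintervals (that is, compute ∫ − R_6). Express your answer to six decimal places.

Exact integral: ∫_2.5^6 f(s) ds ≈ 119.29166667.
R_6 ≈ 132.25057870.
Error ≈ 119.29166667 − 132.25057870 ≈ -12.958912.

-12.958912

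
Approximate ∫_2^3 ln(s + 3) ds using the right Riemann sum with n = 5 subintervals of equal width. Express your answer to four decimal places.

1.7215

Δs = (3 − 2)/5 = 0.2.
Right endpoints: 2.2, 2.4, 2.6, 2.8, 3.
f(2.2) ≈ 1.6487, f(2.4) ≈ 1.6864, f(2.6) ≈ 1.7228, f(2.8) ≈ 1.7579, f(3) ≈ 1.7918.
Sum = Δs · [f(2.2) + f(2.4) + f(2.6) + f(2.8) + f(3)].
Sum ≈ 1.7215.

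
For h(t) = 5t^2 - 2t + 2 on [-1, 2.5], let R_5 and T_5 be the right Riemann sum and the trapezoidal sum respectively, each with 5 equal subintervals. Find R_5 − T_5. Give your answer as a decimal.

6.7375

R_5 = 37.625.
T_5 = 30.8875.
R_5 − T_5 = 6.7375.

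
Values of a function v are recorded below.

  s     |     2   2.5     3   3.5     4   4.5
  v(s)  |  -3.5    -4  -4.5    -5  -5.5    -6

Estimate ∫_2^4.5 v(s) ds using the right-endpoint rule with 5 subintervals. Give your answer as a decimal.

-12.5

Δs = 0.5.
Sum = 0.5·[(-4) + (-4.5) + (-5) + (-5.5) + (-6)] = -12.5.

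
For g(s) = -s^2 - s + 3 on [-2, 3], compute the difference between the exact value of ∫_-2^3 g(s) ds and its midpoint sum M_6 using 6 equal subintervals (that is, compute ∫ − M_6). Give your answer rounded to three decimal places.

Exact integral: ∫_-2^3 g(s) ds ≈ 0.83333.
M_6 ≈ 1.12269.
Error ≈ 0.83333 − 1.12269 ≈ -0.289.

-0.289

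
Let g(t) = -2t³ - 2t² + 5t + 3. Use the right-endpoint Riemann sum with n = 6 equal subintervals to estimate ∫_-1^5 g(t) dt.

-467

Δt = (5 − (-1))/6 = 1.
Right endpoints: 0, 1, 2, 3, 4, 5.
g(0) = 3, g(1) = 4, g(2) = -11, g(3) = -54, g(4) = -137, g(5) = -272.
Sum = Δt · [g(0) + g(1) + g(2) + ...].
Sum = -467.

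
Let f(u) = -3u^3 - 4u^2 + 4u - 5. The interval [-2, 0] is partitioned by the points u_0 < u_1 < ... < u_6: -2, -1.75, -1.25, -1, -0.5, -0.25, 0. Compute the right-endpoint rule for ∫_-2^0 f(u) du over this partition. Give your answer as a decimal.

Subinterval widths: 0.25, 0.5, 0.25, 0.5, 0.25, 0.25.
Right endpoints: -1.75, -1.25, -1, -0.5, -0.25, 0.
f(-1.75) = -8.171875, f(-1.25) = -10.390625, f(-1) = -10, f(-0.5) = -7.625, f(-0.25) = -6.203125, f(0) = -5.
Sum = Σ Δu_i · f(u_i).
Sum = -16.3515625.

-16.3515625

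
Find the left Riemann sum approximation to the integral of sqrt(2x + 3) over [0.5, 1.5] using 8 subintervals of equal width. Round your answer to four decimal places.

Δx = (1.5 − 0.5)/8 = 0.125.
Left endpoints: 0.5, 0.625, 0.75, 0.875, 1, 1.125, 1.25, 1.375.
f(0.5) ≈ 2.0000, f(0.625) ≈ 2.0616, f(0.75) ≈ 2.1213, f(0.875) ≈ 2.1794, f(1) ≈ 2.2361, f(1.125) ≈ 2.2913, f(1.25) ≈ 2.3452, f(1.375) ≈ 2.3979.
Sum = Δx · [f(0.5) + f(0.625) + f(0.75) + ...].
Sum ≈ 2.2041.

2.2041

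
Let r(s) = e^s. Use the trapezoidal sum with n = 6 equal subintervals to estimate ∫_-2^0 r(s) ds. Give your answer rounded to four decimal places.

0.8727

Δs = (0 − (-2))/6 = 1/3.
r(-2) ≈ 0.1353, r(-5/3) ≈ 0.1889, r(-4/3) ≈ 0.2636, r(-1) ≈ 0.3679, r(-2/3) ≈ 0.5134, r(-1/3) ≈ 0.7165, r(0) ≈ 1.0000.
T_6 = (Δs/2)·[r(s_0) + 2r(s_1) + ... + 2r(s_{5}) + r(s_6)].
Sum ≈ 0.8727.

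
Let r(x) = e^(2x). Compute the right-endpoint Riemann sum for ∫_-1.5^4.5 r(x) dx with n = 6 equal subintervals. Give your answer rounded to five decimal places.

9371.30194

Δx = (4.5 − (-1.5))/6 = 1.
Right endpoints: -0.5, 0.5, 1.5, 2.5, 3.5, 4.5.
r(-0.5) ≈ 0.36788, r(0.5) ≈ 2.71828, r(1.5) ≈ 20.08554, r(2.5) ≈ 148.41316, r(3.5) ≈ 1096.63316, r(4.5) ≈ 8103.08393.
Sum = Δx · [r(-0.5) + r(0.5) + r(1.5) + ...].
Sum ≈ 9371.30194.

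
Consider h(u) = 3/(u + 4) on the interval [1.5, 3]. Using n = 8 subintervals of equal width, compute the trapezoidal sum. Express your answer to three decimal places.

0.724

Δu = (3 − 1.5)/8 = 0.1875.
h(1.5) = 6/11, h(1.6875) = 48/91, h(1.875) = 24/47, h(2.0625) = 48/97, h(2.25) = 0.48, h(2.4375) = 48/103, h(2.625) = 24/53, h(2.8125) = 48/109, h(3) = 3/7.
T_8 = (Δu/2)·[h(u_0) + 2h(u_1) + ... + 2h(u_{7}) + h(u_8)].
Sum ≈ 0.724.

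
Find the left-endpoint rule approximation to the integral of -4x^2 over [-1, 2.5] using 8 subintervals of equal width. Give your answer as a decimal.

Δx = (2.5 − (-1))/8 = 0.4375.
Left endpoints: -1, -0.5625, -0.125, 0.3125, 0.75, 1.1875, 1.625, 2.0625.
f(-1) = -4, f(-0.5625) = -1.265625, f(-0.125) = -0.0625, f(0.3125) = -0.390625, f(0.75) = -2.25, f(1.1875) = -5.640625, f(1.625) = -10.5625, f(2.0625) = -17.015625.
Sum = Δx · [f(-1) + f(-0.5625) + f(-0.125) + ...].
Sum = -18.01953125.

-18.01953125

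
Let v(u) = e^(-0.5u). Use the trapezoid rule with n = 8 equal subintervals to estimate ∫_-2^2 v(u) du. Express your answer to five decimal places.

Δu = (2 − (-2))/8 = 0.5.
v(-2) ≈ 2.71828, v(-1.5) ≈ 2.11700, v(-1) ≈ 1.64872, v(-0.5) ≈ 1.28403, v(0) ≈ 1.00000, v(0.5) ≈ 0.77880, v(1) ≈ 0.60653, v(1.5) ≈ 0.47237, v(2) ≈ 0.36788.
T_8 = (Δu/2)·[v(u_0) + 2v(u_1) + ... + 2v(u_{7}) + v(u_8)].
Sum ≈ 4.72526.

4.72526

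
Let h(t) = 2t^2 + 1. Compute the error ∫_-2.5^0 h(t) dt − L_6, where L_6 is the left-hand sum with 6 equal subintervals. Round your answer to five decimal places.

-2.74884

Exact integral: ∫_-2.5^0 h(t) dt ≈ 12.9166667.
L_6 ≈ 15.6655093.
Error ≈ 12.9166667 − 15.6655093 ≈ -2.74884.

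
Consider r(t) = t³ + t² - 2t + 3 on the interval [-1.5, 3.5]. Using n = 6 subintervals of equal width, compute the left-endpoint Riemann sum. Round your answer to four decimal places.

39.7106

Δt = (3.5 − (-1.5))/6 = 5/6.
Left endpoints: -1.5, -2/3, 1/6, 1, 11/6, 8/3.
r(-1.5) = 4.875, r(-2/3) = 121/27, r(1/6) = 583/216, r(1) = 3, r(11/6) = 1913/216, r(8/3) = 641/27.
Sum = Δt · [r(-1.5) + r(-2/3) + r(1/6) + ...].
Sum ≈ 39.7106.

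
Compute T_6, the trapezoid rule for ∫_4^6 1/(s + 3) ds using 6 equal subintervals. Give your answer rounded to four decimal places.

0.2514

Δs = (6 − 4)/6 = 1/3.
f(4) = 1/7, f(13/3) = 3/22, f(14/3) = 3/23, f(5) = 0.125, f(16/3) = 0.12, f(17/3) = 3/26, f(6) = 1/9.
T_6 = (Δs/2)·[f(s_0) + 2f(s_1) + ... + 2f(s_{5}) + f(s_6)].
Sum ≈ 0.2514.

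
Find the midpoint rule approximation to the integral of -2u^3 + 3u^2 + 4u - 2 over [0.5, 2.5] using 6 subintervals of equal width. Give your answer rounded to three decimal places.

4.111

Δu = (2.5 − 0.5)/6 = 1/3.
Midpoints: 2/3, 1, 4/3, 5/3, 2, 7/3.
f(2/3) = 38/27, f(1) = 3, f(4/3) = 106/27, f(5/3) = 101/27, f(2) = 2, f(7/3) = -47/27.
Sum = Δu · [f(2/3) + f(1) + f(4/3) + ...].
Sum ≈ 4.111.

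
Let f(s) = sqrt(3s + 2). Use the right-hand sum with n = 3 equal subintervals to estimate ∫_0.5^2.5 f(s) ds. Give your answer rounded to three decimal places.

Δs = (2.5 − 0.5)/3 = 2/3.
Right endpoints: 7/6, 11/6, 2.5.
f(7/6) ≈ 2.345, f(11/6) ≈ 2.739, f(2.5) ≈ 3.082.
Sum = Δs · [f(7/6) + f(11/6) + f(2.5)].
Sum ≈ 5.444.

5.444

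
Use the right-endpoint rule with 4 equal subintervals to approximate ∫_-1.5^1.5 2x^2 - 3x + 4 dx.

Δx = (1.5 − (-1.5))/4 = 0.75.
Right endpoints: -0.75, 0, 0.75, 1.5.
f(-0.75) = 7.375, f(0) = 4, f(0.75) = 2.875, f(1.5) = 4.
Sum = Δx · [f(-0.75) + f(0) + f(0.75) + f(1.5)].
Sum = 13.6875.

13.6875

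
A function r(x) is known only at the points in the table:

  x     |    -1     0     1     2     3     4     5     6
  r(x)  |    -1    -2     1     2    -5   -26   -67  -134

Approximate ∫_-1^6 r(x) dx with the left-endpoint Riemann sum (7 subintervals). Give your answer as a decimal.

Δx = 1.
Sum = 1·[(-1) + (-2) + 1 + 2 + (-5) + (-26) + (-67)] = -98.

-98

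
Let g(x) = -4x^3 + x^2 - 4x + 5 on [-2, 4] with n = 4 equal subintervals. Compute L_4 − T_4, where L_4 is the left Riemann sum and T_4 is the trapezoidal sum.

L_4 = -9.75.
T_4 = -234.75.
L_4 − T_4 = 225.

225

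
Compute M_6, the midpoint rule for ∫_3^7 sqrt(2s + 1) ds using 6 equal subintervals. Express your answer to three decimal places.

13.194

Δs = (7 − 3)/6 = 2/3.
Midpoints: 10/3, 4, 14/3, 16/3, 6, 20/3.
f(10/3) ≈ 2.769, f(4) ≈ 3.000, f(14/3) ≈ 3.215, f(16/3) ≈ 3.416, f(6) ≈ 3.606, f(20/3) ≈ 3.786.
Sum = Δs · [f(10/3) + f(4) + f(14/3) + ...].
Sum ≈ 13.194.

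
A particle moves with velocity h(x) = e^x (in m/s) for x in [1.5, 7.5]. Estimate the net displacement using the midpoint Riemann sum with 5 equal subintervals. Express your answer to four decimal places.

Δx = (7.5 − 1.5)/5 = 1.2.
Midpoints: 2.1, 3.3, 4.5, 5.7, 6.9.
h(2.1) ≈ 8.1662, h(3.3) ≈ 27.1126, h(4.5) ≈ 90.0171, h(5.7) ≈ 298.8674, h(6.9) ≈ 992.2747.
Sum = Δx · [h(2.1) + h(3.3) + h(4.5) + h(5.7) + h(6.9)].
Sum ≈ 1699.7257.

1699.7257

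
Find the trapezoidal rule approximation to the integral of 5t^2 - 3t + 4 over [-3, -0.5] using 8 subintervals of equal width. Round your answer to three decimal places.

68.120

Δt = (-0.5 − (-3))/8 = 0.3125.
f(-3) = 58, f(-2.6875) = 48.17578125, f(-2.375) = 39.328125, f(-2.0625) = 31.45703125, f(-1.75) = 24.5625, f(-1.4375) = 18.64453125, f(-1.125) = 13.703125, f(-0.8125) = 9.73828125, f(-0.5) = 6.75.
T_8 = (Δt/2)·[f(t_0) + 2f(t_1) + ... + 2f(t_{7}) + f(t_8)].
Sum ≈ 68.120.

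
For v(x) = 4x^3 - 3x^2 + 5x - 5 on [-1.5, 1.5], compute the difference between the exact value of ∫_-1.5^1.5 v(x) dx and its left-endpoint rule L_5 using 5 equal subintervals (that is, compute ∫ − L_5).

13.14

Exact integral: ∫_-1.5^1.5 v(x) dx = -21.75.
L_5 = -34.89.
Error = -21.75 − (-34.89) = 13.14.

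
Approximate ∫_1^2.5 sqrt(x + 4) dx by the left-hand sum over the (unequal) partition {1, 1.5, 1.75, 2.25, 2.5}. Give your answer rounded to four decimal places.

Subinterval widths: 0.5, 0.25, 0.5, 0.25.
Left endpoints: 1, 1.5, 1.75, 2.25.
f(1) ≈ 2.2361, f(1.5) ≈ 2.3452, f(1.75) ≈ 2.3979, f(2.25) ≈ 2.5000.
Sum = Σ Δx_i · f(x_i).
Sum ≈ 3.5283.

3.5283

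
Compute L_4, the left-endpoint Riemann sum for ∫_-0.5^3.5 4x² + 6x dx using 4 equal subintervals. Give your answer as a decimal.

60

Δx = (3.5 − (-0.5))/4 = 1.
Left endpoints: -0.5, 0.5, 1.5, 2.5.
f(-0.5) = -2, f(0.5) = 4, f(1.5) = 18, f(2.5) = 40.
Sum = Δx · [f(-0.5) + f(0.5) + f(1.5) + f(2.5)].
Sum = 60.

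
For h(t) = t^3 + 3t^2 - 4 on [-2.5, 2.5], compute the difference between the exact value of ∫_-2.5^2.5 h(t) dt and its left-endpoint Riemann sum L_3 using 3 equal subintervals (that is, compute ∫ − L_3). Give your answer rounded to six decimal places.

Exact integral: ∫_-2.5^2.5 h(t) dt = 11.25.
L_3 ≈ -7.84722222.
Error ≈ 11.25 − (-7.84722222) ≈ 19.097222.

19.097222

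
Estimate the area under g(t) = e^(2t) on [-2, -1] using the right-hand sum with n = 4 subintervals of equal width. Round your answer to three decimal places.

0.074

Δt = (-1 − (-2))/4 = 0.25.
Right endpoints: -1.75, -1.5, -1.25, -1.
g(-1.75) ≈ 0.030, g(-1.5) ≈ 0.050, g(-1.25) ≈ 0.082, g(-1) ≈ 0.135.
Sum = Δt · [g(-1.75) + g(-1.5) + g(-1.25) + g(-1)].
Sum ≈ 0.074.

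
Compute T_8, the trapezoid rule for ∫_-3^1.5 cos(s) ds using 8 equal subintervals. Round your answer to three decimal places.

1.108

Δs = (1.5 − (-3))/8 = 0.5625.
f(-3) ≈ -0.990, f(-2.4375) ≈ -0.762, f(-1.875) ≈ -0.300, f(-1.3125) ≈ 0.255, f(-0.75) ≈ 0.732, f(-0.1875) ≈ 0.982, f(0.375) ≈ 0.931, f(0.9375) ≈ 0.592, f(1.5) ≈ 0.071.
T_8 = (Δs/2)·[f(s_0) + 2f(s_1) + ... + 2f(s_{7}) + f(s_8)].
Sum ≈ 1.108.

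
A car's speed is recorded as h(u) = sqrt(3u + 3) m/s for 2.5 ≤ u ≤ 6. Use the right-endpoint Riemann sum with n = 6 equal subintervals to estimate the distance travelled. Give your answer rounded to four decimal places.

14.2121

Δu = (6 − 2.5)/6 = 7/12.
Right endpoints: 37/12, 11/3, 4.25, 29/6, 65/12, 6.
h(37/12) ≈ 3.5000, h(11/3) ≈ 3.7417, h(4.25) ≈ 3.9686, h(29/6) ≈ 4.1833, h(65/12) ≈ 4.3875, h(6) ≈ 4.5826.
Sum = Δu · [h(37/12) + h(11/3) + h(4.25) + ...].
Sum ≈ 14.2121.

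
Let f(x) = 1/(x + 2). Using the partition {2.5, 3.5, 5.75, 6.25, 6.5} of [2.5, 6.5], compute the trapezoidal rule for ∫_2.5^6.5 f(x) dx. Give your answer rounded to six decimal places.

0.644145

Subinterval widths: 1, 2.25, 0.5, 0.25.
f(2.5) = 2/9, f(3.5) = 2/11, f(5.75) = 4/31, f(6.25) = 4/33, f(6.5) = 2/17.
On each subinterval the trapezoid contributes (Δx_i/2)·[f(x_{i-1}) + f(x_i)].
Sum ≈ 0.644145.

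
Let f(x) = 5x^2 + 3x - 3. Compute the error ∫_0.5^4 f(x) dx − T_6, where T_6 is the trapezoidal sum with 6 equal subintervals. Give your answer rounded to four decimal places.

-0.9925

Exact integral: ∫_0.5^4 f(x) dx ≈ 119.583333.
T_6 ≈ 120.575810.
Error ≈ 119.583333 − 120.575810 ≈ -0.9925.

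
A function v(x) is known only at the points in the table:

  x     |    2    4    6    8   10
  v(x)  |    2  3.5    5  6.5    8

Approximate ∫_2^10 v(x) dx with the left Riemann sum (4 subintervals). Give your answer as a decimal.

Δx = 2.
Sum = 2·[2 + 3.5 + 5 + 6.5] = 34.

34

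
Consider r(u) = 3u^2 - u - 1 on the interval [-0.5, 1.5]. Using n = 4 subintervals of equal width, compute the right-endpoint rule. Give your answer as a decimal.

Δu = (1.5 − (-0.5))/4 = 0.5.
Right endpoints: 0, 0.5, 1, 1.5.
r(0) = -1, r(0.5) = -0.75, r(1) = 1, r(1.5) = 4.25.
Sum = Δu · [r(0) + r(0.5) + r(1) + r(1.5)].
Sum = 1.75.

1.75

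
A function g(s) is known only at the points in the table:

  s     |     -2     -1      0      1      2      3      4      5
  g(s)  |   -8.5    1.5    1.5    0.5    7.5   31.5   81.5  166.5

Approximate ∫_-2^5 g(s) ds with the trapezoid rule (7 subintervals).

203

Δs = 1.
T_7 = (1/2)·[(-8.5) + 2·1.5 + 2·1.5 + 2·0.5 + 2·7.5 + 2·31.5 + 2·81.5 + 166.5] = 203.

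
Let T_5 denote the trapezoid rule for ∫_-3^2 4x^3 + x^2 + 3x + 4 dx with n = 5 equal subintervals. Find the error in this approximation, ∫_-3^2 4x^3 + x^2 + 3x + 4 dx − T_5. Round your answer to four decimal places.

4.1667

Exact integral: ∫_-3^2 f(x) dx ≈ -40.833333.
T_5 = -45.
Error ≈ -40.833333 − (-45) ≈ 4.1667.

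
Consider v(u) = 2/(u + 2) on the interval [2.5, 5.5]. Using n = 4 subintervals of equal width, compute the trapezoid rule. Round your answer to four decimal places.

1.0246

Δu = (5.5 − 2.5)/4 = 0.75.
v(2.5) = 4/9, v(3.25) = 8/21, v(4) = 1/3, v(4.75) = 8/27, v(5.5) = 4/15.
T_4 = (Δu/2)·[v(u_0) + 2v(u_1) + 2v(u_2) + 2v(u_3) + v(u_4)].
Sum ≈ 1.0246.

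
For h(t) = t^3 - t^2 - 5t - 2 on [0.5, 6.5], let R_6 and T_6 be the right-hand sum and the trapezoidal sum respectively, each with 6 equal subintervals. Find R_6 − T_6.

101.25

R_6 = 348.5.
T_6 = 247.25.
R_6 − T_6 = 101.25.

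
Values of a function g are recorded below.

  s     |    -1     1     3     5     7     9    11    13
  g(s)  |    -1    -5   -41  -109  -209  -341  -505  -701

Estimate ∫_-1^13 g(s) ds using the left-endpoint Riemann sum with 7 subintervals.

Δs = 2.
Sum = 2·[(-1) + (-5) + (-41) + (-109) + (-209) + (-341) + (-505)] = -2422.

-2422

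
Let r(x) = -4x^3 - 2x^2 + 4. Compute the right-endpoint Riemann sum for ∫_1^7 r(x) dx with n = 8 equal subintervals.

-3181.125

Δx = (7 − 1)/8 = 0.75.
Right endpoints: 1.75, 2.5, 3.25, 4, 4.75, 5.5, 6.25, 7.
r(1.75) = -23.5625, r(2.5) = -71, r(3.25) = -154.4375, r(4) = -284, r(4.75) = -469.8125, r(5.5) = -722, r(6.25) = -1050.6875, r(7) = -1466.
Sum = Δx · [r(1.75) + r(2.5) + r(3.25) + ...].
Sum = -3181.125.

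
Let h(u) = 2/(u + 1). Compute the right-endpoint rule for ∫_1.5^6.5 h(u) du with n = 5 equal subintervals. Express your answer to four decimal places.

1.9539

Δu = (6.5 − 1.5)/5 = 1.
Right endpoints: 2.5, 3.5, 4.5, 5.5, 6.5.
h(2.5) = 4/7, h(3.5) = 4/9, h(4.5) = 4/11, h(5.5) = 4/13, h(6.5) = 4/15.
Sum = Δu · [h(2.5) + h(3.5) + h(4.5) + h(5.5) + h(6.5)].
Sum ≈ 1.9539.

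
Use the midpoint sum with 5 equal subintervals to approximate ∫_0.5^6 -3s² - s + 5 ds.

Δs = (6 − 0.5)/5 = 1.1.
Midpoints: 1.05, 2.15, 3.25, 4.35, 5.45.
f(1.05) = 0.6425, f(2.15) = -11.0175, f(3.25) = -29.9375, f(4.35) = -56.1175, f(5.45) = -89.5575.
Sum = Δs · [f(1.05) + f(2.15) + f(3.25) + f(4.35) + f(5.45)].
Sum = -204.58625.

-204.58625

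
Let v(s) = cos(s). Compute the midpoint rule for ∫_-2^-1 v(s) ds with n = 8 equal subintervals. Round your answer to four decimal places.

0.0679

Δs = (-1 − (-2))/8 = 0.125.
Midpoints: -1.9375, -1.8125, -1.6875, -1.5625, -1.4375, -1.3125, -1.1875, -1.0625.
v(-1.9375) ≈ -0.3585, v(-1.8125) ≈ -0.2394, v(-1.6875) ≈ -0.1164, v(-1.5625) ≈ 0.0083, v(-1.4375) ≈ 0.1329, v(-1.3125) ≈ 0.2554, v(-1.1875) ≈ 0.3740, v(-1.0625) ≈ 0.4867.
Sum = Δs · [v(-1.9375) + v(-1.8125) + v(-1.6875) + ...].
Sum ≈ 0.0679.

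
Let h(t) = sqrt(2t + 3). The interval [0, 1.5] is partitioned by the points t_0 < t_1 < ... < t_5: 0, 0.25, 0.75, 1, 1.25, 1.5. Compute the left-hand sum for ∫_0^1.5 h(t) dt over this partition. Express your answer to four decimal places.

3.0441

Subinterval widths: 0.25, 0.5, 0.25, 0.25, 0.25.
Left endpoints: 0, 0.25, 0.75, 1, 1.25.
h(0) ≈ 1.7321, h(0.25) ≈ 1.8708, h(0.75) ≈ 2.1213, h(1) ≈ 2.2361, h(1.25) ≈ 2.3452.
Sum = Σ Δt_i · h(t_i).
Sum ≈ 3.0441.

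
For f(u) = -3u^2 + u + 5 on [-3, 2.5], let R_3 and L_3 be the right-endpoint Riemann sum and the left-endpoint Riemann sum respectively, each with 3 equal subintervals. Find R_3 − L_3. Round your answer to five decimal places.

R_3 ≈ -13.1388889.
L_3 ≈ -38.3472222.
R_3 − L_3 ≈ 25.20833.

25.20833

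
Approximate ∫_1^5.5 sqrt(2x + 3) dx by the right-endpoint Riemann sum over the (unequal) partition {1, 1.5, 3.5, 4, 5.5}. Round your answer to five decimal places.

14.82010

Subinterval widths: 0.5, 2, 0.5, 1.5.
Right endpoints: 1.5, 3.5, 4, 5.5.
f(1.5) ≈ 2.44949, f(3.5) ≈ 3.16228, f(4) ≈ 3.31662, f(5.5) ≈ 3.74166.
Sum = Σ Δx_i · f(x_i).
Sum ≈ 14.82010.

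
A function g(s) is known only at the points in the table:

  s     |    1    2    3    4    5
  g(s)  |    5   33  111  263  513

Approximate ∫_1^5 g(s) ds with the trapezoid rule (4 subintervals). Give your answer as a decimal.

Δs = 1.
T_4 = (1/2)·[5 + 2·33 + 2·111 + 2·263 + 513] = 666.

666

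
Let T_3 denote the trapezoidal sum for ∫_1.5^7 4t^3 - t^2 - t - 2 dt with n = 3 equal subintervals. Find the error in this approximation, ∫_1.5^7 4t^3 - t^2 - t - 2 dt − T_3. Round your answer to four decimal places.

-154.0509

Exact integral: ∫_1.5^7 f(t) dt ≈ 2248.354167.
T_3 ≈ 2402.405093.
Error ≈ 2248.354167 − 2402.405093 ≈ -154.0509.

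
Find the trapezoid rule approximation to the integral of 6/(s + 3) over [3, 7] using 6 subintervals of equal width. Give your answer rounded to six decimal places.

3.068898

Δs = (7 − 3)/6 = 2/3.
f(3) = 1, f(11/3) = 0.9, f(13/3) = 9/11, f(5) = 0.75, f(17/3) = 9/13, f(19/3) = 9/14, f(7) = 0.6.
T_6 = (Δs/2)·[f(s_0) + 2f(s_1) + ... + 2f(s_{5}) + f(s_6)].
Sum ≈ 3.068898.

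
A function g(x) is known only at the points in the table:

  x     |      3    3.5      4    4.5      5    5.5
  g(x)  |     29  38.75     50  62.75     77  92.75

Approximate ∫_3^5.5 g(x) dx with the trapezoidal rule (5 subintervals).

144.6875

Δx = 0.5.
T_5 = (0.5/2)·[29 + 2·38.75 + 2·50 + 2·62.75 + 2·77 + 92.75] = 144.6875.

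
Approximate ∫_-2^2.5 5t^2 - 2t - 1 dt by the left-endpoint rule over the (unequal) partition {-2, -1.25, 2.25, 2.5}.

Subinterval widths: 0.75, 3.5, 0.25.
Left endpoints: -2, -1.25, 2.25.
f(-2) = 23, f(-1.25) = 9.3125, f(2.25) = 19.8125.
Sum = Σ Δt_i · f(t_i).
Sum = 54.796875.

54.796875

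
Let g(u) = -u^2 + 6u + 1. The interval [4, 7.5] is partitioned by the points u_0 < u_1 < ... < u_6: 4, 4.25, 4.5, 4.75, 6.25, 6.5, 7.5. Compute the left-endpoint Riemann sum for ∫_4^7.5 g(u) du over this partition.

Subinterval widths: 0.25, 0.25, 0.25, 1.5, 0.25, 1.
Left endpoints: 4, 4.25, 4.5, 4.75, 6.25, 6.5.
g(4) = 9, g(4.25) = 8.4375, g(4.5) = 7.75, g(4.75) = 6.9375, g(6.25) = -0.5625, g(6.5) = -2.25.
Sum = Σ Δu_i · g(u_i).
Sum = 14.3125.

14.3125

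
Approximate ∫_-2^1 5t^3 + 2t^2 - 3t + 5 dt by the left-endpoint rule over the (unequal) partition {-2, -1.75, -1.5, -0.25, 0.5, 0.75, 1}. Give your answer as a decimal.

-4.44921875

Subinterval widths: 0.25, 0.25, 1.25, 0.75, 0.25, 0.25.
Left endpoints: -2, -1.75, -1.5, -0.25, 0.5, 0.75.
f(-2) = -21, f(-1.75) = -10.421875, f(-1.5) = -2.875, f(-0.25) = 5.796875, f(0.5) = 4.625, f(0.75) = 5.984375.
Sum = Σ Δt_i · f(t_i).
Sum = -4.44921875.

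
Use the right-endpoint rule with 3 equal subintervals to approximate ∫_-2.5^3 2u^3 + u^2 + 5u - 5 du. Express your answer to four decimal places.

128.1296

Δu = (3 − (-2.5))/3 = 11/6.
Right endpoints: -2/3, 7/6, 3.
f(-2/3) = -229/27, f(7/6) = 145/27, f(3) = 73.
Sum = Δu · [f(-2/3) + f(7/6) + f(3)].
Sum ≈ 128.1296.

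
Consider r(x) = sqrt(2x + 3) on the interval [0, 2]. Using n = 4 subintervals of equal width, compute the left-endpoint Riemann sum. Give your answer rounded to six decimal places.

4.208804

Δx = (2 − 0)/4 = 0.5.
Left endpoints: 0, 0.5, 1, 1.5.
r(0) ≈ 1.732051, r(0.5) ≈ 2.000000, r(1) ≈ 2.236068, r(1.5) ≈ 2.449490.
Sum = Δx · [r(0) + r(0.5) + r(1) + r(1.5)].
Sum ≈ 4.208804.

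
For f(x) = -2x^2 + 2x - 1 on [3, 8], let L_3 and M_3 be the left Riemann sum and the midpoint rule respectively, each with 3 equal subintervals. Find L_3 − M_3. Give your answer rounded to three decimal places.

76.389

L_3 ≈ -194.62963.
M_3 ≈ -271.01852.
L_3 − M_3 ≈ 76.389.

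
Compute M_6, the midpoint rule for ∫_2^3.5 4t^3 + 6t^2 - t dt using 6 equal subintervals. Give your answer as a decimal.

Δt = (3.5 − 2)/6 = 0.25.
Midpoints: 2.125, 2.375, 2.625, 2.875, 3.125, 3.375.
f(2.125) = 63.3515625, f(2.375) = 85.0546875, f(2.625) = 111.0703125, f(2.875) = 141.7734375, f(3.125) = 177.5390625, f(3.375) = 218.7421875.
Sum = Δt · [f(2.125) + f(2.375) + f(2.625) + ...].
Sum = 199.3828125.

199.3828125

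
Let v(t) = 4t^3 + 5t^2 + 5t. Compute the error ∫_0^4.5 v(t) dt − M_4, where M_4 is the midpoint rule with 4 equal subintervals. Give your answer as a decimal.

15.1875

Exact integral: ∫_0^4.5 v(t) dt = 612.5625.
M_4 = 597.375.
Error = 612.5625 − 597.375 = 15.1875.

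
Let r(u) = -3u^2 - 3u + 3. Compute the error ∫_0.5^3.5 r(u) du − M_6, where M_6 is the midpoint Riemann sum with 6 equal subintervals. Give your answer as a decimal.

-0.1875

Exact integral: ∫_0.5^3.5 r(u) du = -51.75.
M_6 = -51.5625.
Error = -51.75 − (-51.5625) = -0.1875.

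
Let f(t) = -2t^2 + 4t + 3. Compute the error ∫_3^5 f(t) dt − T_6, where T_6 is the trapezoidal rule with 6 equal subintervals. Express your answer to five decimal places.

Exact integral: ∫_3^5 f(t) dt ≈ -27.3333333.
T_6 ≈ -27.4074074.
Error ≈ -27.3333333 − (-27.4074074) ≈ 0.07407.

0.07407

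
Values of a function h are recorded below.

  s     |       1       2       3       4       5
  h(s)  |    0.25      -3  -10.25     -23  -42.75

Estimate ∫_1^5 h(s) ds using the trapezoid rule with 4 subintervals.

-57.5

Δs = 1.
T_4 = (1/2)·[0.25 + 2·(-3) + 2·(-10.25) + 2·(-23) + (-42.75)] = -57.5.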